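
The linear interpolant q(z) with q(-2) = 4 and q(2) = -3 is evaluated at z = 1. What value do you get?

Evaluate each Lagrange basis at z = 1:
L_0(1) = (-1)/[(-4)] = 1/4
L_1(1) = (3)/[(4)] = 3/4
Sum: 4·(1/4) + (-3)·(3/4) = -5/4

-5/4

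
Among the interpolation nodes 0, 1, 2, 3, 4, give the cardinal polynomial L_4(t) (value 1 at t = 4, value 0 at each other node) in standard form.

L_4(t) = (1/24)t^4 - (1/4)t^3 + (11/24)t^2 - (1/4)t

L_4(t) = t(t - 1)(t - 2)(t - 3) / [(4)·(3)·(2)·(1)]
       = (t^4 - 6t^3 + 11t^2 - 6t) / (24)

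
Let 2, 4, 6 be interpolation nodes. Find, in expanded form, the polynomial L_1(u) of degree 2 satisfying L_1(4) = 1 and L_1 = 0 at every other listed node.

L_1(u) = (u - 2)(u - 6) / [(2)·(-2)]
       = (u^2 - 8u + 12) / (-4)

L_1(u) = -(1/4)u^2 + 2u - 3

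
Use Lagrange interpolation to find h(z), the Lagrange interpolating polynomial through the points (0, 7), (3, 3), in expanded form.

L_0(z) = (z - 3) / [-3] = -(1/3)z + 1
L_1(z) = z / [3] = (1/3)z
h(z) = 7·L_0 + 3·L_1
  7·L_0(z) = -(7/3)z + 7
  3·L_1(z) = z
Adding term by term: -(4/3)z + 7

h(z) = -(4/3)z + 7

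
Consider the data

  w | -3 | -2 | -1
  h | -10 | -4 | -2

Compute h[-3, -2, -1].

h[-3,-2] = (-4 - (-10)) / (-2 - (-3)) = 6
h[-2,-1] = (-2 - (-4)) / (-1 - (-2)) = 2
h[-3,-2,-1] = (2 - 6) / (-1 - (-3)) = -2

-2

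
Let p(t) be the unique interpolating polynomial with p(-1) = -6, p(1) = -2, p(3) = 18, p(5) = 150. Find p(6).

288

Evaluate each Lagrange basis at t = 6:
L_0(6) = (5)·(3)·(1)/[(-2)·(-4)·(-6)] = -5/16
L_1(6) = (7)·(3)·(1)/[(2)·(-2)·(-4)] = 21/16
L_2(6) = (7)·(5)·(1)/[(4)·(2)·(-2)] = -35/16
L_3(6) = (7)·(5)·(3)/[(6)·(4)·(2)] = 35/16
Sum: (-6)·(-5/16) + (-2)·(21/16) + 18·(-35/16) + 150·(35/16) = 288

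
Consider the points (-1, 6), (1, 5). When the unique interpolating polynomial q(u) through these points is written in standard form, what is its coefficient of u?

The leading coefficient equals the top divided difference q[-1,1].
q[-1,1] = (5 - 6) / (1 - (-1)) = -1/2

-1/2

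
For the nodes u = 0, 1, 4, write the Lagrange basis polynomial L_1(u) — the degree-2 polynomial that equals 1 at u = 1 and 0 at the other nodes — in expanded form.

L_1(u) = -(1/3)u^2 + (4/3)u

L_1(u) = u(u - 4) / [(1)·(-3)]
       = (u^2 - 4u) / (-3)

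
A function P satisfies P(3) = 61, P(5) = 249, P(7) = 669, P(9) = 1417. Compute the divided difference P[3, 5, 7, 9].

2

P[3,5] = (249 - 61) / (5 - 3) = 94
P[5,7] = (669 - 249) / (7 - 5) = 210
P[7,9] = (1417 - 669) / (9 - 7) = 374
P[3,5,7] = (210 - 94) / (7 - 3) = 29
P[5,7,9] = (374 - 210) / (9 - 5) = 41
P[3,5,7,9] = (41 - 29) / (9 - 3) = 2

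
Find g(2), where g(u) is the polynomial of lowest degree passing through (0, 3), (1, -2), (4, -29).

-9

Evaluate each Lagrange basis at u = 2:
L_0(2) = (1)·(-2)/[(-1)·(-4)] = -1/2
L_1(2) = (2)·(-2)/[(1)·(-3)] = 4/3
L_2(2) = (2)·(1)/[(4)·(3)] = 1/6
Sum: 3·(-1/2) + (-2)·(4/3) + (-29)·(1/6) = -9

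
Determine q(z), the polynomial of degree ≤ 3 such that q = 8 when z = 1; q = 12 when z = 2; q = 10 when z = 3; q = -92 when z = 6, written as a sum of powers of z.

Build the Lagrange basis polynomials:
L_0(z) = (z - 2)(z - 3)(z - 6) / [-10] = -(1/10)z^3 + (11/10)z^2 - (18/5)z + 18/5
L_1(z) = (z - 1)(z - 3)(z - 6) / [4] = (1/4)z^3 - (5/2)z^2 + (27/4)z - 9/2
L_2(z) = (z - 1)(z - 2)(z - 6) / [-6] = -(1/6)z^3 + (3/2)z^2 - (10/3)z + 2
L_3(z) = (z - 1)(z - 2)(z - 3) / [60] = (1/60)z^3 - (1/10)z^2 + (11/60)z - 1/10
q(z) = 8·L_0 + 12·L_1 + 10·L_2 + (-92)·L_3
  8·L_0(z) = -(4/5)z^3 + (44/5)z^2 - (144/5)z + 144/5
  12·L_1(z) = 3z^3 - 30z^2 + 81z - 54
  10·L_2(z) = -(5/3)z^3 + 15z^2 - (100/3)z + 20
  (-92)·L_3(z) = -(23/15)z^3 + (46/5)z^2 - (253/15)z + 46/5
Adding term by term: -z^3 + 3z^2 + 2z + 4

q(z) = -z^3 + 3z^2 + 2z + 4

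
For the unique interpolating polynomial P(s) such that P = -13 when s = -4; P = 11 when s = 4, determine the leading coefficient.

The leading coefficient equals the top divided difference P[-4,4].
P[-4,4] = (11 - (-13)) / (4 - (-4)) = 3

3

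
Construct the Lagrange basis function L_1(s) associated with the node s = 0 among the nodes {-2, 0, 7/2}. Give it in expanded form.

L_1(s) = -(1/7)s^2 + (3/14)s + 1

L_1(s) = (s + 2)(s - 7/2) / [(2)·(-7/2)]
       = (s^2 - (3/2)s - 7) / (-7)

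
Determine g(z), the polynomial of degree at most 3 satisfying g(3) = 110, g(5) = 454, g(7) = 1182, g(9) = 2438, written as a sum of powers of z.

Newton's divided differences:
g[3,5] = (454 - 110) / (5 - 3) = 172
g[5,7] = (1182 - 454) / (7 - 5) = 364
g[7,9] = (2438 - 1182) / (9 - 7) = 628
g[3,5,7] = (364 - 172) / (7 - 3) = 48
g[5,7,9] = (628 - 364) / (9 - 5) = 66
g[3,5,7,9] = (66 - 48) / (9 - 3) = 3
g(z) = 110 + 172·(z - 3) + 48·(z - 3)(z - 5) + 3·(z - 3)(z - 5)(z - 7)
Expanding: g(z) = 3z^3 + 3z^2 + z - 1

g(z) = 3z^3 + 3z^2 + z - 1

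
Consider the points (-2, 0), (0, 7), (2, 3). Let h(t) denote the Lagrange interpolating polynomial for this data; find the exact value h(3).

-25/8

Evaluate each Lagrange basis at t = 3:
L_0(3) = (3)·(1)/[(-2)·(-4)] = 3/8
L_1(3) = (5)·(1)/[(2)·(-2)] = -5/4
L_2(3) = (5)·(3)/[(4)·(2)] = 15/8
Sum: 0 + 7·(-5/4) + 3·(15/8) = -25/8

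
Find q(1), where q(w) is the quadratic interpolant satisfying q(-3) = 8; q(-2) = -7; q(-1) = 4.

L_0(1) = (3)·(2)/[(-1)·(-2)] = 3
L_1(1) = (4)·(2)/[(1)·(-1)] = -8
L_2(1) = (4)·(3)/[(2)·(1)] = 6
Sum: 8·(3) + (-7)·(-8) + 4·(6) = 104

104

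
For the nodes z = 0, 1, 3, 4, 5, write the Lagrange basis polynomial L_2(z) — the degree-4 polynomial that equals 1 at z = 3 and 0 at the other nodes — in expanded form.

L_2(z) = (1/12)z^4 - (5/6)z^3 + (29/12)z^2 - (5/3)z

L_2(z) = z(z - 1)(z - 4)(z - 5) / [(3)·(2)·(-1)·(-2)]
       = (z^4 - 10z^3 + 29z^2 - 20z) / (12)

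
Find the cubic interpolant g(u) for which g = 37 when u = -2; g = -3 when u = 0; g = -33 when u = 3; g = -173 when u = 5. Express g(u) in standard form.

Newton's divided differences:
g[-2,0] = (-3 - 37) / (0 - (-2)) = -20
g[0,3] = (-33 - (-3)) / (3 - 0) = -10
g[3,5] = (-173 - (-33)) / (5 - 3) = -70
g[-2,0,3] = (-10 - (-20)) / (3 - (-2)) = 2
g[0,3,5] = (-70 - (-10)) / (5 - 0) = -12
g[-2,0,3,5] = (-12 - 2) / (5 - (-2)) = -2
g(u) = 37 + (-20)·(u + 2) + 2·(u + 2)u + (-2)·(u + 2)u(u - 3)
Expanding: g(u) = -2u^3 + 4u^2 - 4u - 3

g(u) = -2u^3 + 4u^2 - 4u - 3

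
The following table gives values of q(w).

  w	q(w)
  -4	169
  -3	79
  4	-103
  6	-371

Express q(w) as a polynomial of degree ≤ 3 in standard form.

q(w) = -2w^3 + 2w^2 - 2w + 1

Newton's divided differences:
q[-4,-3] = (79 - 169) / (-3 - (-4)) = -90
q[-3,4] = (-103 - 79) / (4 - (-3)) = -26
q[4,6] = (-371 - (-103)) / (6 - 4) = -134
q[-4,-3,4] = (-26 - (-90)) / (4 - (-4)) = 8
q[-3,4,6] = (-134 - (-26)) / (6 - (-3)) = -12
q[-4,-3,4,6] = (-12 - 8) / (6 - (-4)) = -2
q(w) = 169 + (-90)·(w + 4) + 8·(w + 4)(w + 3) + (-2)·(w + 4)(w + 3)(w - 4)
Expanding: q(w) = -2w^3 + 2w^2 - 2w + 1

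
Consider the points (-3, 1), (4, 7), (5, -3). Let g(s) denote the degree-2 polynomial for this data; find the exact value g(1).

Evaluate each Lagrange basis at s = 1:
L_0(1) = (-3)·(-4)/[(-7)·(-8)] = 3/14
L_1(1) = (4)·(-4)/[(7)·(-1)] = 16/7
L_2(1) = (4)·(-3)/[(8)·(1)] = -3/2
Sum: 1·(3/14) + 7·(16/7) + (-3)·(-3/2) = 145/7

145/7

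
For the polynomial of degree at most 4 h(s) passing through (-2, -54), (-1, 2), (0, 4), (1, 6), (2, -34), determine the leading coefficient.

L_0(s) = (s + 1)s(s - 1)(s - 2) / [24] = (1/24)s^4 - (1/12)s^3 - (1/24)s^2 + (1/12)s
L_1(s) = (s + 2)s(s - 1)(s - 2) / [-6] = -(1/6)s^4 + (1/6)s^3 + (2/3)s^2 - (2/3)s
L_2(s) = (s + 2)(s + 1)(s - 1)(s - 2) / [4] = (1/4)s^4 - (5/4)s^2 + 1
L_3(s) = (s + 2)(s + 1)s(s - 2) / [-6] = -(1/6)s^4 - (1/6)s^3 + (2/3)s^2 + (2/3)s
L_4(s) = (s + 2)(s + 1)s(s - 1) / [24] = (1/24)s^4 + (1/12)s^3 - (1/24)s^2 - (1/12)s
h(s) = (-54)·L_0 + 2·L_1 + 4·L_2 + 6·L_3 + (-34)·L_4
Only the coefficient of s^4 is needed; take it from each L_i and combine:
(-54)·(1/24) + 2·(-1/6) + 4·(1/4) + 6·(-1/6) + (-34)·(1/24) = -4

-4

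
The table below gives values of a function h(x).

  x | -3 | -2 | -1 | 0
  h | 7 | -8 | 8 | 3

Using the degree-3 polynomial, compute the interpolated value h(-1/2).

Using Newton's divided-difference form:
h[-3,-2] = (-8 - 7) / (-2 - (-3)) = -15
h[-2,-1] = (8 - (-8)) / (-1 - (-2)) = 16
h[-1,0] = (3 - 8) / (0 - (-1)) = -5
h[-3,-2,-1] = (16 - (-15)) / (-1 - (-3)) = 31/2
h[-2,-1,0] = (-5 - 16) / (0 - (-2)) = -21/2
h[-3,-2,-1,0] = (-21/2 - 31/2) / (0 - (-3)) = -26/3
h(-1/2) = 7 + (-15)·(5/2) + (31/2)·(5/2)·(3/2) + (-26/3)·(5/2)·(3/2)·(1/2) = 91/8

91/8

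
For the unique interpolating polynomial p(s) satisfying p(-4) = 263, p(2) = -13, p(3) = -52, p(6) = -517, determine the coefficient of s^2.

Build the Lagrange basis polynomials:
L_0(s) = (s - 2)(s - 3)(s - 6) / [-420] = -(1/420)s^3 + (11/420)s^2 - (3/35)s + 3/35
L_1(s) = (s + 4)(s - 3)(s - 6) / [24] = (1/24)s^3 - (5/24)s^2 - (3/4)s + 3
L_2(s) = (s + 4)(s - 2)(s - 6) / [-21] = -(1/21)s^3 + (4/21)s^2 + (20/21)s - 16/7
L_3(s) = (s + 4)(s - 2)(s - 3) / [120] = (1/120)s^3 - (1/120)s^2 - (7/60)s + 1/5
p(s) = 263·L_0 + (-13)·L_1 + (-52)·L_2 + (-517)·L_3
Only the coefficient of s^2 is needed; take it from each L_i and combine:
263·(11/420) + (-13)·(-5/24) + (-52)·(4/21) + (-517)·(-1/120) = 4

4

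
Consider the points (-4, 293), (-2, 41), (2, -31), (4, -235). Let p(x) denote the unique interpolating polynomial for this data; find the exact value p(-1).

5

Using Newton's divided-difference form:
p[-4,-2] = (41 - 293) / (-2 - (-4)) = -126
p[-2,2] = (-31 - 41) / (2 - (-2)) = -18
p[2,4] = (-235 - (-31)) / (4 - 2) = -102
p[-4,-2,2] = (-18 - (-126)) / (2 - (-4)) = 18
p[-2,2,4] = (-102 - (-18)) / (4 - (-2)) = -14
p[-4,-2,2,4] = (-14 - 18) / (4 - (-4)) = -4
p(-1) = 293 + (-126)·(3) + 18·(3)·(1) + (-4)·(3)·(1)·(-3) = 5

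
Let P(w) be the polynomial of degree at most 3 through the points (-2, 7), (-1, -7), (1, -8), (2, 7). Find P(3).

Evaluate each Lagrange basis at w = 3:
L_0(3) = (4)·(2)·(1)/[(-1)·(-3)·(-4)] = -2/3
L_1(3) = (5)·(2)·(1)/[(1)·(-2)·(-3)] = 5/3
L_2(3) = (5)·(4)·(1)/[(3)·(2)·(-1)] = -10/3
L_3(3) = (5)·(4)·(2)/[(4)·(3)·(1)] = 10/3
Sum: 7·(-2/3) + (-7)·(5/3) + (-8)·(-10/3) + 7·(10/3) = 101/3

101/3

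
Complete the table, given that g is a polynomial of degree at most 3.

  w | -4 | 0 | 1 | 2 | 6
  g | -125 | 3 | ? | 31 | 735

The 4 known values determine g uniquely (degree ≤ 3).
L_0(1) = (1)·(-1)·(-5)/[(-4)·(-6)·(-10)] = -1/48
L_1(1) = (5)·(-1)·(-5)/[(4)·(-2)·(-6)] = 25/48
L_2(1) = (5)·(1)·(-5)/[(6)·(2)·(-4)] = 25/48
L_3(1) = (5)·(1)·(-1)/[(10)·(6)·(4)] = -1/48
Sum: (-125)·(-1/48) + 3·(25/48) + 31·(25/48) + 735·(-1/48) = 5

5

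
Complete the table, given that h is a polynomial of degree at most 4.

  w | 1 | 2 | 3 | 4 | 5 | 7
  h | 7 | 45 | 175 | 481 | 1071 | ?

3655

The 5 known values determine h uniquely (degree ≤ 4).
Evaluate each Lagrange basis at w = 7:
L_0(7) = (5)·(4)·(3)·(2)/[(-1)·(-2)·(-3)·(-4)] = 5
L_1(7) = (6)·(4)·(3)·(2)/[(1)·(-1)·(-2)·(-3)] = -24
L_2(7) = (6)·(5)·(3)·(2)/[(2)·(1)·(-1)·(-2)] = 45
L_3(7) = (6)·(5)·(4)·(2)/[(3)·(2)·(1)·(-1)] = -40
L_4(7) = (6)·(5)·(4)·(3)/[(4)·(3)·(2)·(1)] = 15
Sum: 7·(5) + 45·(-24) + 175·(45) + 481·(-40) + 1071·(15) = 3655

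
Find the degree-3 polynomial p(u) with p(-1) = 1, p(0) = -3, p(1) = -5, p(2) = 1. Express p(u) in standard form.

Newton's divided differences:
p[-1,0] = (-3 - 1) / (0 - (-1)) = -4
p[0,1] = (-5 - (-3)) / (1 - 0) = -2
p[1,2] = (1 - (-5)) / (2 - 1) = 6
p[-1,0,1] = (-2 - (-4)) / (1 - (-1)) = 1
p[0,1,2] = (6 - (-2)) / (2 - 0) = 4
p[-1,0,1,2] = (4 - 1) / (2 - (-1)) = 1
p(u) = 1 + (-4)·(u + 1) + 1·(u + 1)u + 1·(u + 1)u(u - 1)
Expanding: p(u) = u^3 + u^2 - 4u - 3

p(u) = u^3 + u^2 - 4u - 3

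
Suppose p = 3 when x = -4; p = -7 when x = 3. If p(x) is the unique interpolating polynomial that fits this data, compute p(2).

L_0(2) = (-1)/[(-7)] = 1/7
L_1(2) = (6)/[(7)] = 6/7
Sum: 3·(1/7) + (-7)·(6/7) = -39/7

-39/7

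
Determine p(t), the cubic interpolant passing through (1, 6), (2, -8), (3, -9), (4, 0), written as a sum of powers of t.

Newton's divided differences:
p[1,2] = (-8 - 6) / (2 - 1) = -14
p[2,3] = (-9 - (-8)) / (3 - 2) = -1
p[3,4] = (0 - (-9)) / (4 - 3) = 9
p[1,2,3] = (-1 - (-14)) / (3 - 1) = 13/2
p[2,3,4] = (9 - (-1)) / (4 - 2) = 5
p[1,2,3,4] = (5 - 13/2) / (4 - 1) = -1/2
p(t) = 6 + (-14)·(t - 1) + (13/2)·(t - 1)(t - 2) + (-1/2)·(t - 1)(t - 2)(t - 3)
Expanding: p(t) = -(1/2)t^3 + (19/2)t^2 - 39t + 36

p(t) = -(1/2)t^3 + (19/2)t^2 - 39t + 36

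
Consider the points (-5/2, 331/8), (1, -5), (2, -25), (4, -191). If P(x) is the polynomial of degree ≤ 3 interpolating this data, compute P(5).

-373

Using Newton's divided-difference form:
P[-5/2,1] = (-5 - 331/8) / (1 - (-5/2)) = -53/4
P[1,2] = (-25 - (-5)) / (2 - 1) = -20
P[2,4] = (-191 - (-25)) / (4 - 2) = -83
P[-5/2,1,2] = (-20 - (-53/4)) / (2 - (-5/2)) = -3/2
P[1,2,4] = (-83 - (-20)) / (4 - 1) = -21
P[-5/2,1,2,4] = (-21 - (-3/2)) / (4 - (-5/2)) = -3
P(5) = 331/8 + (-53/4)·(15/2) + (-3/2)·(15/2)·(4) + (-3)·(15/2)·(4)·(3) = -373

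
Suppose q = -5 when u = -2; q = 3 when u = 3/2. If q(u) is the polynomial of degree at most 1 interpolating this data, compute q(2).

29/7

Evaluate each Lagrange basis at u = 2:
L_0(2) = (1/2)/[(-7/2)] = -1/7
L_1(2) = (4)/[(7/2)] = 8/7
Sum: (-5)·(-1/7) + 3·(8/7) = 29/7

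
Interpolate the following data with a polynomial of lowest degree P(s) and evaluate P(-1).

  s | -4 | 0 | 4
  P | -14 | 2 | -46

Evaluate each Lagrange basis at s = -1:
L_0(-1) = (-1)·(-5)/[(-4)·(-8)] = 5/32
L_1(-1) = (3)·(-5)/[(4)·(-4)] = 15/16
L_2(-1) = (3)·(-1)/[(8)·(4)] = -3/32
Sum: (-14)·(5/32) + 2·(15/16) + (-46)·(-3/32) = 4

4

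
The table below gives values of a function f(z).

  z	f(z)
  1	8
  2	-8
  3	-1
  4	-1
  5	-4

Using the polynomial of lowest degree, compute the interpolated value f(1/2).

2771/64

Evaluate each Lagrange basis at z = 1/2:
L_0(1/2) = (-3/2)·(-5/2)·(-7/2)·(-9/2)/[(-1)·(-2)·(-3)·(-4)] = 315/128
L_1(1/2) = (-1/2)·(-5/2)·(-7/2)·(-9/2)/[(1)·(-1)·(-2)·(-3)] = -105/32
L_2(1/2) = (-1/2)·(-3/2)·(-7/2)·(-9/2)/[(2)·(1)·(-1)·(-2)] = 189/64
L_3(1/2) = (-1/2)·(-3/2)·(-5/2)·(-9/2)/[(3)·(2)·(1)·(-1)] = -45/32
L_4(1/2) = (-1/2)·(-3/2)·(-5/2)·(-7/2)/[(4)·(3)·(2)·(1)] = 35/128
Sum: 8·(315/128) + (-8)·(-105/32) + (-1)·(189/64) + (-1)·(-45/32) + (-4)·(35/128) = 2771/64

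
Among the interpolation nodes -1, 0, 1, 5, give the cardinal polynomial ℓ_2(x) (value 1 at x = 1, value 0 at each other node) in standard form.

ℓ_2(x) = (x + 1)x(x - 5) / [(2)·(1)·(-4)]
       = (x^3 - 4x^2 - 5x) / (-8)

ℓ_2(x) = -(1/8)x^3 + (1/2)x^2 + (5/8)x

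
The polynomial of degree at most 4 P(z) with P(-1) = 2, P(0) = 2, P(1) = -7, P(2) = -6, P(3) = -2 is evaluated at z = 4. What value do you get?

Using Newton's divided-difference form:
P[-1,0] = (2 - 2) / (0 - (-1)) = 0
P[0,1] = (-7 - 2) / (1 - 0) = -9
P[1,2] = (-6 - (-7)) / (2 - 1) = 1
P[2,3] = (-2 - (-6)) / (3 - 2) = 4
P[-1,0,1] = (-9 - 0) / (1 - (-1)) = -9/2
P[0,1,2] = (1 - (-9)) / (2 - 0) = 5
P[1,2,3] = (4 - 1) / (3 - 1) = 3/2
P[-1,0,1,2] = (5 - (-9/2)) / (2 - (-1)) = 19/6
P[0,1,2,3] = (3/2 - 5) / (3 - 0) = -7/6
P[-1,0,1,2,3] = (-7/6 - 19/6) / (3 - (-1)) = -13/12
P(4) = 2 + 0·(5) + (-9/2)·(5)·(4) + (19/6)·(5)·(4)·(3) + (-13/12)·(5)·(4)·(3)·(2) = -28

-28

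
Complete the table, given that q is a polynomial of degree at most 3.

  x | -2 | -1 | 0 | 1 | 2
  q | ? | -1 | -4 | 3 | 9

The 4 known values determine q uniquely (degree ≤ 3).
Evaluate each Lagrange basis at x = -2:
L_0(-2) = (-2)·(-3)·(-4)/[(-1)·(-2)·(-3)] = 4
L_1(-2) = (-1)·(-3)·(-4)/[(1)·(-1)·(-2)] = -6
L_2(-2) = (-1)·(-2)·(-4)/[(2)·(1)·(-1)] = 4
L_3(-2) = (-1)·(-2)·(-3)/[(3)·(2)·(1)] = -1
Sum: (-1)·(4) + (-4)·(-6) + 3·(4) + 9·(-1) = 23

23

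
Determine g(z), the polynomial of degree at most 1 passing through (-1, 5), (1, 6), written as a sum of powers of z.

L_0(z) = (z - 1) / [-2] = -(1/2)z + 1/2
L_1(z) = (z + 1) / [2] = (1/2)z + 1/2
g(z) = 5·L_0 + 6·L_1
  5·L_0(z) = -(5/2)z + 5/2
  6·L_1(z) = 3z + 3
Adding term by term: (1/2)z + 11/2

g(z) = (1/2)z + 11/2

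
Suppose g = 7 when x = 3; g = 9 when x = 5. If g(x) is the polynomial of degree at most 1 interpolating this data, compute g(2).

Evaluate each Lagrange basis at x = 2:
L_0(2) = (-3)/[(-2)] = 3/2
L_1(2) = (-1)/[(2)] = -1/2
Sum: 7·(3/2) + 9·(-1/2) = 6

6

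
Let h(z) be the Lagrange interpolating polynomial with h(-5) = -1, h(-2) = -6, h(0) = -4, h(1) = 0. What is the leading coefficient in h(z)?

The leading coefficient equals the top divided difference h[-5,-2,0,1].
h[-5,-2] = (-6 - (-1)) / (-2 - (-5)) = -5/3
h[-2,0] = (-4 - (-6)) / (0 - (-2)) = 1
h[0,1] = (0 - (-4)) / (1 - 0) = 4
h[-5,-2,0] = (1 - (-5/3)) / (0 - (-5)) = 8/15
h[-2,0,1] = (4 - 1) / (1 - (-2)) = 1
h[-5,-2,0,1] = (1 - 8/15) / (1 - (-5)) = 7/90

7/90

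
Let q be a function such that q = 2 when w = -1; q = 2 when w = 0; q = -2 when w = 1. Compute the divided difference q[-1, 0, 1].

-2

q[-1,0] = (2 - 2) / (0 - (-1)) = 0
q[0,1] = (-2 - 2) / (1 - 0) = -4
q[-1,0,1] = (-4 - 0) / (1 - (-1)) = -2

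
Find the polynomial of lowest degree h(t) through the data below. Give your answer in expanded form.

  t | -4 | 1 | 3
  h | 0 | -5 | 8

Build the Lagrange basis polynomials:
L_0(t) = (t - 1)(t - 3) / [35] = (1/35)t^2 - (4/35)t + 3/35
L_1(t) = (t + 4)(t - 3) / [-10] = -(1/10)t^2 - (1/10)t + 6/5
L_2(t) = (t + 4)(t - 1) / [14] = (1/14)t^2 + (3/14)t - 2/7
h(t) = 0·L_0 + (-5)·L_1 + 8·L_2
  0·L_0(t) = 0
  (-5)·L_1(t) = (1/2)t^2 + (1/2)t - 6
  8·L_2(t) = (4/7)t^2 + (12/7)t - 16/7
Adding term by term: (15/14)t^2 + (31/14)t - 58/7

h(t) = (15/14)t^2 + (31/14)t - 58/7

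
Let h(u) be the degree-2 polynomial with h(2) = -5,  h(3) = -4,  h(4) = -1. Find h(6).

Using Newton's divided-difference form:
h[2,3] = (-4 - (-5)) / (3 - 2) = 1
h[3,4] = (-1 - (-4)) / (4 - 3) = 3
h[2,3,4] = (3 - 1) / (4 - 2) = 1
h(6) = -5 + 1·(4) + 1·(4)·(3) = 11

11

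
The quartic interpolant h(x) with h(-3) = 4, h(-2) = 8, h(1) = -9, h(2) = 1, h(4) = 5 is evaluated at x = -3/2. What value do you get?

1381/384

Evaluate each Lagrange basis at x = -3/2:
L_0(-3/2) = (1/2)·(-5/2)·(-7/2)·(-11/2)/[(-1)·(-4)·(-5)·(-7)] = -11/64
L_1(-3/2) = (3/2)·(-5/2)·(-7/2)·(-11/2)/[(1)·(-3)·(-4)·(-6)] = 385/384
L_2(-3/2) = (3/2)·(1/2)·(-7/2)·(-11/2)/[(4)·(3)·(-1)·(-3)] = 77/192
L_3(-3/2) = (3/2)·(1/2)·(-5/2)·(-11/2)/[(5)·(4)·(1)·(-2)] = -33/128
L_4(-3/2) = (3/2)·(1/2)·(-5/2)·(-7/2)/[(7)·(6)·(3)·(2)] = 5/192
Sum: 4·(-11/64) + 8·(385/384) + (-9)·(77/192) + 1·(-33/128) + 5·(5/192) = 1381/384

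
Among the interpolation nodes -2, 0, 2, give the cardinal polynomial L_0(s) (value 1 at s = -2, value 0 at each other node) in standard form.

L_0(s) = (1/8)s^2 - (1/4)s

L_0(s) = s(s - 2) / [(-2)·(-4)]
       = (s^2 - 2s) / (8)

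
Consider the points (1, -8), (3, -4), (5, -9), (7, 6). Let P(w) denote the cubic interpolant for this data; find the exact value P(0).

Using Newton's divided-difference form:
P[1,3] = (-4 - (-8)) / (3 - 1) = 2
P[3,5] = (-9 - (-4)) / (5 - 3) = -5/2
P[5,7] = (6 - (-9)) / (7 - 5) = 15/2
P[1,3,5] = (-5/2 - 2) / (5 - 1) = -9/8
P[3,5,7] = (15/2 - (-5/2)) / (7 - 3) = 5/2
P[1,3,5,7] = (5/2 - (-9/8)) / (7 - 1) = 29/48
P(0) = -8 + 2·(-1) + (-9/8)·(-1)·(-3) + (29/48)·(-1)·(-3)·(-5) = -359/16

-359/16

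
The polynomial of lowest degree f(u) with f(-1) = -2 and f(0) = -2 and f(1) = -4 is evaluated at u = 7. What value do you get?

Evaluate each Lagrange basis at u = 7:
L_0(7) = (7)·(6)/[(-1)·(-2)] = 21
L_1(7) = (8)·(6)/[(1)·(-1)] = -48
L_2(7) = (8)·(7)/[(2)·(1)] = 28
Sum: (-2)·(21) + (-2)·(-48) + (-4)·(28) = -58

-58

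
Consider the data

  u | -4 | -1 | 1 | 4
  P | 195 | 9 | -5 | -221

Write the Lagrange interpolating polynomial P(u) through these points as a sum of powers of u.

Build the Lagrange basis polynomials:
L_0(u) = (u + 1)(u - 1)(u - 4) / [-120] = -(1/120)u^3 + (1/30)u^2 + (1/120)u - 1/30
L_1(u) = (u + 4)(u - 1)(u - 4) / [30] = (1/30)u^3 - (1/30)u^2 - (8/15)u + 8/15
L_2(u) = (u + 4)(u + 1)(u - 4) / [-30] = -(1/30)u^3 - (1/30)u^2 + (8/15)u + 8/15
L_3(u) = (u + 4)(u + 1)(u - 1) / [120] = (1/120)u^3 + (1/30)u^2 - (1/120)u - 1/30
P(u) = 195·L_0 + 9·L_1 + (-5)·L_2 + (-221)·L_3
  195·L_0(u) = -(13/8)u^3 + (13/2)u^2 + (13/8)u - 13/2
  9·L_1(u) = (3/10)u^3 - (3/10)u^2 - (24/5)u + 24/5
  (-5)·L_2(u) = (1/6)u^3 + (1/6)u^2 - (8/3)u - 8/3
  (-221)·L_3(u) = -(221/120)u^3 - (221/30)u^2 + (221/120)u + 221/30
Adding term by term: -3u^3 - u^2 - 4u + 3

P(u) = -3u^3 - u^2 - 4u + 3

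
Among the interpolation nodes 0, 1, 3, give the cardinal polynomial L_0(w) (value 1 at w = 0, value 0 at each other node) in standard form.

L_0(w) = (1/3)w^2 - (4/3)w + 1

L_0(w) = (w - 1)(w - 3) / [(-1)·(-3)]
       = (w^2 - 4w + 3) / (3)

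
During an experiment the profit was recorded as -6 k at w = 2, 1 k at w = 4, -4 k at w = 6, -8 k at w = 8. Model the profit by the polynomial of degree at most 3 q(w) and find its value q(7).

Evaluate each Lagrange basis at w = 7:
L_0(7) = (3)·(1)·(-1)/[(-2)·(-4)·(-6)] = 1/16
L_1(7) = (5)·(1)·(-1)/[(2)·(-2)·(-4)] = -5/16
L_2(7) = (5)·(3)·(-1)/[(4)·(2)·(-2)] = 15/16
L_3(7) = (5)·(3)·(1)/[(6)·(4)·(2)] = 5/16
Sum: (-6)·(1/16) + 1·(-5/16) + (-4)·(15/16) + (-8)·(5/16) = -111/16

-111/16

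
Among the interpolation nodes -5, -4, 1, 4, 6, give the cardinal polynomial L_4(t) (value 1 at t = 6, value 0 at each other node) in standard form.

L_4(t) = (t + 5)(t + 4)(t - 1)(t - 4) / [(11)·(10)·(5)·(2)]
       = (t^4 + 4t^3 - 21t^2 - 64t + 80) / (1100)

L_4(t) = (1/1100)t^4 + (1/275)t^3 - (21/1100)t^2 - (16/275)t + 4/55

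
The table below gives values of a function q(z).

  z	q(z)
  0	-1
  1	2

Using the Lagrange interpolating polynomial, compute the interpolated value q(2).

L_0(2) = (1)/[(-1)] = -1
L_1(2) = (2)/[(1)] = 2
Sum: (-1)·(-1) + 2·(2) = 5

5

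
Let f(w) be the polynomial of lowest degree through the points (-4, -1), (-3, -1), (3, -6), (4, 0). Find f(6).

101/4

L_0(6) = (9)·(3)·(2)/[(-1)·(-7)·(-8)] = -27/28
L_1(6) = (10)·(3)·(2)/[(1)·(-6)·(-7)] = 10/7
L_2(6) = (10)·(9)·(2)/[(7)·(6)·(-1)] = -30/7
L_3(6) = (10)·(9)·(3)/[(8)·(7)·(1)] = 135/28
Sum: (-1)·(-27/28) + (-1)·(10/7) + (-6)·(-30/7) + 0 = 101/4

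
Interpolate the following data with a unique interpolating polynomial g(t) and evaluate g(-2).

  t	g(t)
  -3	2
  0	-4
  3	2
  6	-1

Evaluate each Lagrange basis at t = -2:
L_0(-2) = (-2)·(-5)·(-8)/[(-3)·(-6)·(-9)] = 40/81
L_1(-2) = (1)·(-5)·(-8)/[(3)·(-3)·(-6)] = 20/27
L_2(-2) = (1)·(-2)·(-8)/[(6)·(3)·(-3)] = -8/27
L_3(-2) = (1)·(-2)·(-5)/[(9)·(6)·(3)] = 5/81
Sum: 2·(40/81) + (-4)·(20/27) + 2·(-8/27) + (-1)·(5/81) = -71/27

-71/27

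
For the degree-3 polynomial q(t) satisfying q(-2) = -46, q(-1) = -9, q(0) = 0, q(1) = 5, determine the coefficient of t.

3

Build the Lagrange basis polynomials:
L_0(t) = (t + 1)t(t - 1) / [-6] = -(1/6)t^3 + (1/6)t
L_1(t) = (t + 2)t(t - 1) / [2] = (1/2)t^3 + (1/2)t^2 - t
L_2(t) = (t + 2)(t + 1)(t - 1) / [-2] = -(1/2)t^3 - t^2 + (1/2)t + 1
L_3(t) = (t + 2)(t + 1)t / [6] = (1/6)t^3 + (1/2)t^2 + (1/3)t
q(t) = (-46)·L_0 + (-9)·L_1 + 0·L_2 + 5·L_3
Only the coefficient of t is needed; take it from each L_i and combine:
(-46)·(1/6) + (-9)·(-1) + 0·(1/2) + 5·(1/3) = 3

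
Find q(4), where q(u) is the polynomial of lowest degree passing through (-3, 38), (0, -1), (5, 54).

31

Evaluate each Lagrange basis at u = 4:
L_0(4) = (4)·(-1)/[(-3)·(-8)] = -1/6
L_1(4) = (7)·(-1)/[(3)·(-5)] = 7/15
L_2(4) = (7)·(4)/[(8)·(5)] = 7/10
Sum: 38·(-1/6) + (-1)·(7/15) + 54·(7/10) = 31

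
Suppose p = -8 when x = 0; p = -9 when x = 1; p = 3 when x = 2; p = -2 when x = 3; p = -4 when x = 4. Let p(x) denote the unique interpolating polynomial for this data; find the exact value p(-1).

Evaluate each Lagrange basis at x = -1:
L_0(-1) = (-2)·(-3)·(-4)·(-5)/[(-1)·(-2)·(-3)·(-4)] = 5
L_1(-1) = (-1)·(-3)·(-4)·(-5)/[(1)·(-1)·(-2)·(-3)] = -10
L_2(-1) = (-1)·(-2)·(-4)·(-5)/[(2)·(1)·(-1)·(-2)] = 10
L_3(-1) = (-1)·(-2)·(-3)·(-5)/[(3)·(2)·(1)·(-1)] = -5
L_4(-1) = (-1)·(-2)·(-3)·(-4)/[(4)·(3)·(2)·(1)] = 1
Sum: (-8)·(5) + (-9)·(-10) + 3·(10) + (-2)·(-5) + (-4)·(1) = 86

86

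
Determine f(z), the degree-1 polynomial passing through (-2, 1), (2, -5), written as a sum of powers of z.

Build the Lagrange basis polynomials:
L_0(z) = (z - 2) / [-4] = -(1/4)z + 1/2
L_1(z) = (z + 2) / [4] = (1/4)z + 1/2
f(z) = 1·L_0 + (-5)·L_1
  1·L_0(z) = -(1/4)z + 1/2
  (-5)·L_1(z) = -(5/4)z - 5/2
Adding term by term: -(3/2)z - 2

f(z) = -(3/2)z - 2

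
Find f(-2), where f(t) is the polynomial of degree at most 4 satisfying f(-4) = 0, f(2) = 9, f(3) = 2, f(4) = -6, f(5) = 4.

Using Newton's divided-difference form:
f[-4,2] = (9 - 0) / (2 - (-4)) = 3/2
f[2,3] = (2 - 9) / (3 - 2) = -7
f[3,4] = (-6 - 2) / (4 - 3) = -8
f[4,5] = (4 - (-6)) / (5 - 4) = 10
f[-4,2,3] = (-7 - 3/2) / (3 - (-4)) = -17/14
f[2,3,4] = (-8 - (-7)) / (4 - 2) = -1/2
f[3,4,5] = (10 - (-8)) / (5 - 3) = 9
f[-4,2,3,4] = (-1/2 - (-17/14)) / (4 - (-4)) = 5/56
f[2,3,4,5] = (9 - (-1/2)) / (5 - 2) = 19/6
f[-4,2,3,4,5] = (19/6 - 5/56) / (5 - (-4)) = 517/1512
f(-2) = 0 + (3/2)·(2) + (-17/14)·(2)·(-4) + (5/56)·(2)·(-4)·(-5) + (517/1512)·(2)·(-4)·(-5)·(-6) = -592/9

-592/9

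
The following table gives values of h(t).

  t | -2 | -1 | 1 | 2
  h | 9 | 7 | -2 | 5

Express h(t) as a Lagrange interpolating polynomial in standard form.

h(t) = (7/6)t^3 + (3/2)t^2 - (17/3)t + 1

L_0(t) = (t + 1)(t - 1)(t - 2) / [-12] = -(1/12)t^3 + (1/6)t^2 + (1/12)t - 1/6
L_1(t) = (t + 2)(t - 1)(t - 2) / [6] = (1/6)t^3 - (1/6)t^2 - (2/3)t + 2/3
L_2(t) = (t + 2)(t + 1)(t - 2) / [-6] = -(1/6)t^3 - (1/6)t^2 + (2/3)t + 2/3
L_3(t) = (t + 2)(t + 1)(t - 1) / [12] = (1/12)t^3 + (1/6)t^2 - (1/12)t - 1/6
h(t) = 9·L_0 + 7·L_1 + (-2)·L_2 + 5·L_3
  9·L_0(t) = -(3/4)t^3 + (3/2)t^2 + (3/4)t - 3/2
  7·L_1(t) = (7/6)t^3 - (7/6)t^2 - (14/3)t + 14/3
  (-2)·L_2(t) = (1/3)t^3 + (1/3)t^2 - (4/3)t - 4/3
  5·L_3(t) = (5/12)t^3 + (5/6)t^2 - (5/12)t - 5/6
Adding term by term: (7/6)t^3 + (3/2)t^2 - (17/3)t + 1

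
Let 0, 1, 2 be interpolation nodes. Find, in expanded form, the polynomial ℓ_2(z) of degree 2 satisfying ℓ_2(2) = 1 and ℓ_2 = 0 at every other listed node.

ℓ_2(z) = z(z - 1) / [(2)·(1)]
       = (z^2 - z) / (2)

ℓ_2(z) = (1/2)z^2 - (1/2)z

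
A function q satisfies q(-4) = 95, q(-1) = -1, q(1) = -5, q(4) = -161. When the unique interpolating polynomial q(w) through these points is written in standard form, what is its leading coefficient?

-2

The leading coefficient equals the top divided difference q[-4,-1,1,4].
q[-4,-1] = (-1 - 95) / (-1 - (-4)) = -32
q[-1,1] = (-5 - (-1)) / (1 - (-1)) = -2
q[1,4] = (-161 - (-5)) / (4 - 1) = -52
q[-4,-1,1] = (-2 - (-32)) / (1 - (-4)) = 6
q[-1,1,4] = (-52 - (-2)) / (4 - (-1)) = -10
q[-4,-1,1,4] = (-10 - 6) / (4 - (-4)) = -2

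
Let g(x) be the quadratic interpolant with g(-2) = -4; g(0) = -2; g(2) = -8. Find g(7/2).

Using Newton's divided-difference form:
g[-2,0] = (-2 - (-4)) / (0 - (-2)) = 1
g[0,2] = (-8 - (-2)) / (2 - 0) = -3
g[-2,0,2] = (-3 - 1) / (2 - (-2)) = -1
g(7/2) = -4 + 1·(11/2) + (-1)·(11/2)·(7/2) = -71/4

-71/4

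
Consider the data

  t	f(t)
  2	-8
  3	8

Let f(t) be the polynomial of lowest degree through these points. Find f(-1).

-56

Evaluate each Lagrange basis at t = -1:
L_0(-1) = (-4)/[(-1)] = 4
L_1(-1) = (-3)/[(1)] = -3
Sum: (-8)·(4) + 8·(-3) = -56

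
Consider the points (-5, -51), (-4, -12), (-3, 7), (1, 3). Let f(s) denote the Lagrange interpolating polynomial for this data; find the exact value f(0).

4

Evaluate each Lagrange basis at s = 0:
L_0(0) = (4)·(3)·(-1)/[(-1)·(-2)·(-6)] = 1
L_1(0) = (5)·(3)·(-1)/[(1)·(-1)·(-5)] = -3
L_2(0) = (5)·(4)·(-1)/[(2)·(1)·(-4)] = 5/2
L_3(0) = (5)·(4)·(3)/[(6)·(5)·(4)] = 1/2
Sum: (-51)·(1) + (-12)·(-3) + 7·(5/2) + 3·(1/2) = 4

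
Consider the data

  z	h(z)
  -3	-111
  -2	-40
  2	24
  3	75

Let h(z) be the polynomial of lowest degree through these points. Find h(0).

0

L_0(0) = (2)·(-2)·(-3)/[(-1)·(-5)·(-6)] = -2/5
L_1(0) = (3)·(-2)·(-3)/[(1)·(-4)·(-5)] = 9/10
L_2(0) = (3)·(2)·(-3)/[(5)·(4)·(-1)] = 9/10
L_3(0) = (3)·(2)·(-2)/[(6)·(5)·(1)] = -2/5
Sum: (-111)·(-2/5) + (-40)·(9/10) + 24·(9/10) + 75·(-2/5) = 0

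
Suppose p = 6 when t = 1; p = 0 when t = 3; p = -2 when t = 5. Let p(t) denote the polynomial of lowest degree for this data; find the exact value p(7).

0

Using Newton's divided-difference form:
p[1,3] = (0 - 6) / (3 - 1) = -3
p[3,5] = (-2 - 0) / (5 - 3) = -1
p[1,3,5] = (-1 - (-3)) / (5 - 1) = 1/2
p(7) = 6 + (-3)·(6) + (1/2)·(6)·(4) = 0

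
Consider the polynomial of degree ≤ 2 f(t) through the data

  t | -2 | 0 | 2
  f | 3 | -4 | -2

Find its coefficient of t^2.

9/8

L_0(t) = t(t - 2) / [8] = (1/8)t^2 - (1/4)t
L_1(t) = (t + 2)(t - 2) / [-4] = -(1/4)t^2 + 1
L_2(t) = (t + 2)t / [8] = (1/8)t^2 + (1/4)t
f(t) = 3·L_0 + (-4)·L_1 + (-2)·L_2
Only the coefficient of t^2 is needed; take it from each L_i and combine:
3·(1/8) + (-4)·(-1/4) + (-2)·(1/8) = 9/8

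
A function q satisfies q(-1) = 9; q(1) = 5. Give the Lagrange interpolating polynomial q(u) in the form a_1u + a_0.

q(u) = -2u + 7

Build the Lagrange basis polynomials:
L_0(u) = (u - 1) / [-2] = -(1/2)u + 1/2
L_1(u) = (u + 1) / [2] = (1/2)u + 1/2
q(u) = 9·L_0 + 5·L_1
  9·L_0(u) = -(9/2)u + 9/2
  5·L_1(u) = (5/2)u + 5/2
Adding term by term: -2u + 7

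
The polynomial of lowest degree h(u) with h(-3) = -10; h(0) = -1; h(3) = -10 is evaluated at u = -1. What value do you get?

Evaluate each Lagrange basis at u = -1:
L_0(-1) = (-1)·(-4)/[(-3)·(-6)] = 2/9
L_1(-1) = (2)·(-4)/[(3)·(-3)] = 8/9
L_2(-1) = (2)·(-1)/[(6)·(3)] = -1/9
Sum: (-10)·(2/9) + (-1)·(8/9) + (-10)·(-1/9) = -2

-2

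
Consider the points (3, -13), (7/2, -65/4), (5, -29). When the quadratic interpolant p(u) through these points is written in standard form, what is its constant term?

L_0(u) = (u - 7/2)(u - 5) / [1] = u^2 - (17/2)u + 35/2
L_1(u) = (u - 3)(u - 5) / [-3/4] = -(4/3)u^2 + (32/3)u - 20
L_2(u) = (u - 3)(u - 7/2) / [3] = (1/3)u^2 - (13/6)u + 7/2
p(u) = (-13)·L_0 + (-65/4)·L_1 + (-29)·L_2
Only the constant term is needed; take it from each L_i and combine:
(-13)·(35/2) + (-65/4)·(-20) + (-29)·(7/2) = -4

-4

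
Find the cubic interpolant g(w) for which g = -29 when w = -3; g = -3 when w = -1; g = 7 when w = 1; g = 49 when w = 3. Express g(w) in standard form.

g(w) = w^3 + w^2 + 4w + 1

Newton's divided differences:
g[-3,-1] = (-3 - (-29)) / (-1 - (-3)) = 13
g[-1,1] = (7 - (-3)) / (1 - (-1)) = 5
g[1,3] = (49 - 7) / (3 - 1) = 21
g[-3,-1,1] = (5 - 13) / (1 - (-3)) = -2
g[-1,1,3] = (21 - 5) / (3 - (-1)) = 4
g[-3,-1,1,3] = (4 - (-2)) / (3 - (-3)) = 1
g(w) = -29 + 13·(w + 3) + (-2)·(w + 3)(w + 1) + 1·(w + 3)(w + 1)(w - 1)
Expanding: g(w) = w^3 + w^2 + 4w + 1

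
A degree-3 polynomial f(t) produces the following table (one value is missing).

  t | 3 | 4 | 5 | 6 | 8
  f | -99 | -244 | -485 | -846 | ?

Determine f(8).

The 4 known values determine f uniquely (degree ≤ 3).
Evaluate each Lagrange basis at t = 8:
L_0(8) = (4)·(3)·(2)/[(-1)·(-2)·(-3)] = -4
L_1(8) = (5)·(3)·(2)/[(1)·(-1)·(-2)] = 15
L_2(8) = (5)·(4)·(2)/[(2)·(1)·(-1)] = -20
L_3(8) = (5)·(4)·(3)/[(3)·(2)·(1)] = 10
Sum: (-99)·(-4) + (-244)·(15) + (-485)·(-20) + (-846)·(10) = -2024

-2024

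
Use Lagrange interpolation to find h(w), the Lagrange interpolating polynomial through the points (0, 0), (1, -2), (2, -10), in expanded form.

h(w) = -3w^2 + w

L_0(w) = (w - 1)(w - 2) / [2] = (1/2)w^2 - (3/2)w + 1
L_1(w) = w(w - 2) / [-1] = -w^2 + 2w
L_2(w) = w(w - 1) / [2] = (1/2)w^2 - (1/2)w
h(w) = 0·L_0 + (-2)·L_1 + (-10)·L_2
  0·L_0(w) = 0
  (-2)·L_1(w) = 2w^2 - 4w
  (-10)·L_2(w) = -5w^2 + 5w
Adding term by term: -3w^2 + w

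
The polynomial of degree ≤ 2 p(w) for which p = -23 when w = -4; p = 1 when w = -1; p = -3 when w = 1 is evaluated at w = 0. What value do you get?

1

Using Newton's divided-difference form:
p[-4,-1] = (1 - (-23)) / (-1 - (-4)) = 8
p[-1,1] = (-3 - 1) / (1 - (-1)) = -2
p[-4,-1,1] = (-2 - 8) / (1 - (-4)) = -2
p(0) = -23 + 8·(4) + (-2)·(4)·(1) = 1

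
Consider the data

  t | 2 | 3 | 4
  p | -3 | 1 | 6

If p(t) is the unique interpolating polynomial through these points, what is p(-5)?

-3

Evaluate each Lagrange basis at t = -5:
L_0(-5) = (-8)·(-9)/[(-1)·(-2)] = 36
L_1(-5) = (-7)·(-9)/[(1)·(-1)] = -63
L_2(-5) = (-7)·(-8)/[(2)·(1)] = 28
Sum: (-3)·(36) + 1·(-63) + 6·(28) = -3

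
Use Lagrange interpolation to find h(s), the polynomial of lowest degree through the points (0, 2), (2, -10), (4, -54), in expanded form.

h(s) = -4s^2 + 2s + 2

L_0(s) = (s - 2)(s - 4) / [8] = (1/8)s^2 - (3/4)s + 1
L_1(s) = s(s - 4) / [-4] = -(1/4)s^2 + s
L_2(s) = s(s - 2) / [8] = (1/8)s^2 - (1/4)s
h(s) = 2·L_0 + (-10)·L_1 + (-54)·L_2
  2·L_0(s) = (1/4)s^2 - (3/2)s + 2
  (-10)·L_1(s) = (5/2)s^2 - 10s
  (-54)·L_2(s) = -(27/4)s^2 + (27/2)s
Adding term by term: -4s^2 + 2s + 2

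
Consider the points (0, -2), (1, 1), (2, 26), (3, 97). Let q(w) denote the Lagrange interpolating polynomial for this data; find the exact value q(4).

238

Evaluate each Lagrange basis at w = 4:
L_0(4) = (3)·(2)·(1)/[(-1)·(-2)·(-3)] = -1
L_1(4) = (4)·(2)·(1)/[(1)·(-1)·(-2)] = 4
L_2(4) = (4)·(3)·(1)/[(2)·(1)·(-1)] = -6
L_3(4) = (4)·(3)·(2)/[(3)·(2)·(1)] = 4
Sum: (-2)·(-1) + 1·(4) + 26·(-6) + 97·(4) = 238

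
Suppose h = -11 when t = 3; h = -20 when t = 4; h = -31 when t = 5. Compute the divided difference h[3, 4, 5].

-1

h[3,4] = (-20 - (-11)) / (4 - 3) = -9
h[4,5] = (-31 - (-20)) / (5 - 4) = -11
h[3,4,5] = (-11 - (-9)) / (5 - 3) = -1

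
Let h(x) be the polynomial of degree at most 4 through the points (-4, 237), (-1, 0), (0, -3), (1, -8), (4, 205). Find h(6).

1197

Evaluate each Lagrange basis at x = 6:
L_0(6) = (7)·(6)·(5)·(2)/[(-3)·(-4)·(-5)·(-8)] = 7/8
L_1(6) = (10)·(6)·(5)·(2)/[(3)·(-1)·(-2)·(-5)] = -20
L_2(6) = (10)·(7)·(5)·(2)/[(4)·(1)·(-1)·(-4)] = 175/4
L_3(6) = (10)·(7)·(6)·(2)/[(5)·(2)·(1)·(-3)] = -28
L_4(6) = (10)·(7)·(6)·(5)/[(8)·(5)·(4)·(3)] = 35/8
Sum: 237·(7/8) + 0 + (-3)·(175/4) + (-8)·(-28) + 205·(35/8) = 1197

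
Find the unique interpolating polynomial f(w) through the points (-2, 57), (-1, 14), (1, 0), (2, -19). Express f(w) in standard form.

Build the Lagrange basis polynomials:
L_0(w) = (w + 1)(w - 1)(w - 2) / [-12] = -(1/12)w^3 + (1/6)w^2 + (1/12)w - 1/6
L_1(w) = (w + 2)(w - 1)(w - 2) / [6] = (1/6)w^3 - (1/6)w^2 - (2/3)w + 2/3
L_2(w) = (w + 2)(w + 1)(w - 2) / [-6] = -(1/6)w^3 - (1/6)w^2 + (2/3)w + 2/3
L_3(w) = (w + 2)(w + 1)(w - 1) / [12] = (1/12)w^3 + (1/6)w^2 - (1/12)w - 1/6
f(w) = 57·L_0 + 14·L_1 + 0·L_2 + (-19)·L_3
  57·L_0(w) = -(19/4)w^3 + (19/2)w^2 + (19/4)w - 19/2
  14·L_1(w) = (7/3)w^3 - (7/3)w^2 - (28/3)w + 28/3
  0·L_2(w) = 0
  (-19)·L_3(w) = -(19/12)w^3 - (19/6)w^2 + (19/12)w + 19/6
Adding term by term: -4w^3 + 4w^2 - 3w + 3

f(w) = -4w^3 + 4w^2 - 3w + 3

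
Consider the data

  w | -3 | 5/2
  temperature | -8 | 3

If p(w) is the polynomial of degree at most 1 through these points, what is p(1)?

0

Evaluate each Lagrange basis at w = 1:
L_0(1) = (-3/2)/[(-11/2)] = 3/11
L_1(1) = (4)/[(11/2)] = 8/11
Sum: (-8)·(3/11) + 3·(8/11) = 0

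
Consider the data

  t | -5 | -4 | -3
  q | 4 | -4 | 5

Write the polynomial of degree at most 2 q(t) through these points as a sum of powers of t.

q(t) = (17/2)t^2 + (137/2)t + 134

L_0(t) = (t + 4)(t + 3) / [2] = (1/2)t^2 + (7/2)t + 6
L_1(t) = (t + 5)(t + 3) / [-1] = -t^2 - 8t - 15
L_2(t) = (t + 5)(t + 4) / [2] = (1/2)t^2 + (9/2)t + 10
q(t) = 4·L_0 + (-4)·L_1 + 5·L_2
  4·L_0(t) = 2t^2 + 14t + 24
  (-4)·L_1(t) = 4t^2 + 32t + 60
  5·L_2(t) = (5/2)t^2 + (45/2)t + 50
Adding term by term: (17/2)t^2 + (137/2)t + 134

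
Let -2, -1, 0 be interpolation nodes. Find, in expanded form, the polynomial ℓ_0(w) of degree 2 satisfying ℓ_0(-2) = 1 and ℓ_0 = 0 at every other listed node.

ℓ_0(w) = (1/2)w^2 + (1/2)w

ℓ_0(w) = (w + 1)w / [(-1)·(-2)]
       = (w^2 + w) / (2)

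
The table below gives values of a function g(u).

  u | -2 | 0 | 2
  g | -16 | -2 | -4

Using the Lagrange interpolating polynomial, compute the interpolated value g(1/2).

Evaluate each Lagrange basis at u = 1/2:
L_0(1/2) = (1/2)·(-3/2)/[(-2)·(-4)] = -3/32
L_1(1/2) = (5/2)·(-3/2)/[(2)·(-2)] = 15/16
L_2(1/2) = (5/2)·(1/2)/[(4)·(2)] = 5/32
Sum: (-16)·(-3/32) + (-2)·(15/16) + (-4)·(5/32) = -1

-1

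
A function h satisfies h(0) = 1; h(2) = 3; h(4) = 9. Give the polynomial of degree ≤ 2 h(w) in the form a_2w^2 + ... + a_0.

h(w) = (1/2)w^2 + 1

L_0(w) = (w - 2)(w - 4) / [8] = (1/8)w^2 - (3/4)w + 1
L_1(w) = w(w - 4) / [-4] = -(1/4)w^2 + w
L_2(w) = w(w - 2) / [8] = (1/8)w^2 - (1/4)w
h(w) = 1·L_0 + 3·L_1 + 9·L_2
  1·L_0(w) = (1/8)w^2 - (3/4)w + 1
  3·L_1(w) = -(3/4)w^2 + 3w
  9·L_2(w) = (9/8)w^2 - (9/4)w
Adding term by term: (1/2)w^2 + 1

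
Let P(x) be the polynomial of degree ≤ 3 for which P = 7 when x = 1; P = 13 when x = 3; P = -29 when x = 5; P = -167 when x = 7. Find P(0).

1

L_0(0) = (-3)·(-5)·(-7)/[(-2)·(-4)·(-6)] = 35/16
L_1(0) = (-1)·(-5)·(-7)/[(2)·(-2)·(-4)] = -35/16
L_2(0) = (-1)·(-3)·(-7)/[(4)·(2)·(-2)] = 21/16
L_3(0) = (-1)·(-3)·(-5)/[(6)·(4)·(2)] = -5/16
Sum: 7·(35/16) + 13·(-35/16) + (-29)·(21/16) + (-167)·(-5/16) = 1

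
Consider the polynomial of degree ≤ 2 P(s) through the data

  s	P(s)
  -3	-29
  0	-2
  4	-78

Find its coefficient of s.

-3

L_0(s) = s(s - 4) / [21] = (1/21)s^2 - (4/21)s
L_1(s) = (s + 3)(s - 4) / [-12] = -(1/12)s^2 + (1/12)s + 1
L_2(s) = (s + 3)s / [28] = (1/28)s^2 + (3/28)s
P(s) = (-29)·L_0 + (-2)·L_1 + (-78)·L_2
Only the coefficient of s is needed; take it from each L_i and combine:
(-29)·(-4/21) + (-2)·(1/12) + (-78)·(3/28) = -3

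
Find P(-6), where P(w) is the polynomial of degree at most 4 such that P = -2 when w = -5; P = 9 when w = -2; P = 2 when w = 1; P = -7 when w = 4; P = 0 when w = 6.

-6211/594

Using Newton's divided-difference form:
P[-5,-2] = (9 - (-2)) / (-2 - (-5)) = 11/3
P[-2,1] = (2 - 9) / (1 - (-2)) = -7/3
P[1,4] = (-7 - 2) / (4 - 1) = -3
P[4,6] = (0 - (-7)) / (6 - 4) = 7/2
P[-5,-2,1] = (-7/3 - 11/3) / (1 - (-5)) = -1
P[-2,1,4] = (-3 - (-7/3)) / (4 - (-2)) = -1/9
P[1,4,6] = (7/2 - (-3)) / (6 - 1) = 13/10
P[-5,-2,1,4] = (-1/9 - (-1)) / (4 - (-5)) = 8/81
P[-2,1,4,6] = (13/10 - (-1/9)) / (6 - (-2)) = 127/720
P[-5,-2,1,4,6] = (127/720 - 8/81) / (6 - (-5)) = 503/71280
P(-6) = -2 + (11/3)·(-1) + (-1)·(-1)·(-4) + (8/81)·(-1)·(-4)·(-7) + (503/71280)·(-1)·(-4)·(-7)·(-10) = -6211/594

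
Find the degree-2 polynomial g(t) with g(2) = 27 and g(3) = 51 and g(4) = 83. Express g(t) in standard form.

g(t) = 4t^2 + 4t + 3

Newton's divided differences:
g[2,3] = (51 - 27) / (3 - 2) = 24
g[3,4] = (83 - 51) / (4 - 3) = 32
g[2,3,4] = (32 - 24) / (4 - 2) = 4
g(t) = 27 + 24·(t - 2) + 4·(t - 2)(t - 3)
Expanding: g(t) = 4t^2 + 4t + 3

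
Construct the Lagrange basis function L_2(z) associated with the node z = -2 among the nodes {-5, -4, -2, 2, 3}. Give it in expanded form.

L_2(z) = (1/120)z^4 + (1/30)z^3 - (19/120)z^2 - (23/60)z + 1

L_2(z) = (z + 5)(z + 4)(z - 2)(z - 3) / [(3)·(2)·(-4)·(-5)]
       = (z^4 + 4z^3 - 19z^2 - 46z + 120) / (120)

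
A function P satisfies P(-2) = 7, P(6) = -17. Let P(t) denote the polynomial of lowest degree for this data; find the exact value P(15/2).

Evaluate each Lagrange basis at t = 15/2:
L_0(15/2) = (3/2)/[(-8)] = -3/16
L_1(15/2) = (19/2)/[(8)] = 19/16
Sum: 7·(-3/16) + (-17)·(19/16) = -43/2

-43/2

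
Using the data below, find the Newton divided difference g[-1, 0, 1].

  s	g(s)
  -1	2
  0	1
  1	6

g[-1,0] = (1 - 2) / (0 - (-1)) = -1
g[0,1] = (6 - 1) / (1 - 0) = 5
g[-1,0,1] = (5 - (-1)) / (1 - (-1)) = 3

3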